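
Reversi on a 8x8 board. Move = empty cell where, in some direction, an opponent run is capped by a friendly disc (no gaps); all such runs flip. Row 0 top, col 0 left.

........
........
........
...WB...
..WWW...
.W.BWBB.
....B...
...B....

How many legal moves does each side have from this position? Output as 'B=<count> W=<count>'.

Answer: B=6 W=10

Derivation:
-- B to move --
(2,2): flips 2 -> legal
(2,3): flips 2 -> legal
(2,4): no bracket -> illegal
(3,1): flips 1 -> legal
(3,2): flips 1 -> legal
(3,5): flips 1 -> legal
(4,0): no bracket -> illegal
(4,1): no bracket -> illegal
(4,5): no bracket -> illegal
(5,0): no bracket -> illegal
(5,2): flips 1 -> legal
(6,0): no bracket -> illegal
(6,1): no bracket -> illegal
(6,2): no bracket -> illegal
(6,3): no bracket -> illegal
(6,5): no bracket -> illegal
B mobility = 6
-- W to move --
(2,3): no bracket -> illegal
(2,4): flips 1 -> legal
(2,5): flips 1 -> legal
(3,5): flips 1 -> legal
(4,5): no bracket -> illegal
(4,6): no bracket -> illegal
(4,7): no bracket -> illegal
(5,2): flips 1 -> legal
(5,7): flips 2 -> legal
(6,2): flips 1 -> legal
(6,3): flips 1 -> legal
(6,5): no bracket -> illegal
(6,6): flips 1 -> legal
(6,7): no bracket -> illegal
(7,2): no bracket -> illegal
(7,4): flips 1 -> legal
(7,5): flips 2 -> legal
W mobility = 10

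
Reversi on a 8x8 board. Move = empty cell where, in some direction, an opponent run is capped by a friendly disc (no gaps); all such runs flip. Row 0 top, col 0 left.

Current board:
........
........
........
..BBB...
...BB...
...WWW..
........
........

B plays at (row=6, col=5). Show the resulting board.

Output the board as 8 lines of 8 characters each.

Place B at (6,5); scan 8 dirs for brackets.
Dir NW: opp run (5,4) capped by B -> flip
Dir N: opp run (5,5), next='.' -> no flip
Dir NE: first cell '.' (not opp) -> no flip
Dir W: first cell '.' (not opp) -> no flip
Dir E: first cell '.' (not opp) -> no flip
Dir SW: first cell '.' (not opp) -> no flip
Dir S: first cell '.' (not opp) -> no flip
Dir SE: first cell '.' (not opp) -> no flip
All flips: (5,4)

Answer: ........
........
........
..BBB...
...BB...
...WBW..
.....B..
........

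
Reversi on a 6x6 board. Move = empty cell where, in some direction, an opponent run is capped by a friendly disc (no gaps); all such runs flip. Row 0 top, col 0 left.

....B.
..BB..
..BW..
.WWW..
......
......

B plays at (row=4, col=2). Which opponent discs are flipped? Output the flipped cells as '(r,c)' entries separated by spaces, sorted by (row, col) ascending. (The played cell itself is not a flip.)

Answer: (3,2)

Derivation:
Dir NW: opp run (3,1), next='.' -> no flip
Dir N: opp run (3,2) capped by B -> flip
Dir NE: opp run (3,3), next='.' -> no flip
Dir W: first cell '.' (not opp) -> no flip
Dir E: first cell '.' (not opp) -> no flip
Dir SW: first cell '.' (not opp) -> no flip
Dir S: first cell '.' (not opp) -> no flip
Dir SE: first cell '.' (not opp) -> no flip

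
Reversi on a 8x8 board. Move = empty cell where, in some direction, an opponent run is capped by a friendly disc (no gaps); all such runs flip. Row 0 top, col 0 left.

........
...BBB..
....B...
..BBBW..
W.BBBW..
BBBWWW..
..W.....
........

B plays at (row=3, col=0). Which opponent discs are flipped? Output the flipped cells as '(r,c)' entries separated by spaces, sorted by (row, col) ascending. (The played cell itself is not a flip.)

Answer: (4,0)

Derivation:
Dir NW: edge -> no flip
Dir N: first cell '.' (not opp) -> no flip
Dir NE: first cell '.' (not opp) -> no flip
Dir W: edge -> no flip
Dir E: first cell '.' (not opp) -> no flip
Dir SW: edge -> no flip
Dir S: opp run (4,0) capped by B -> flip
Dir SE: first cell '.' (not opp) -> no flip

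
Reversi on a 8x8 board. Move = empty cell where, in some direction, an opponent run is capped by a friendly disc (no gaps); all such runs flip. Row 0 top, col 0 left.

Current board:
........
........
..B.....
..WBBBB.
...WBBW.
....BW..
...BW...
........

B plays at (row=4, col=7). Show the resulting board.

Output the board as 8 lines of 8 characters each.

Answer: ........
........
..B.....
..WBBBB.
...WBBBB
....BW..
...BW...
........

Derivation:
Place B at (4,7); scan 8 dirs for brackets.
Dir NW: first cell 'B' (not opp) -> no flip
Dir N: first cell '.' (not opp) -> no flip
Dir NE: edge -> no flip
Dir W: opp run (4,6) capped by B -> flip
Dir E: edge -> no flip
Dir SW: first cell '.' (not opp) -> no flip
Dir S: first cell '.' (not opp) -> no flip
Dir SE: edge -> no flip
All flips: (4,6)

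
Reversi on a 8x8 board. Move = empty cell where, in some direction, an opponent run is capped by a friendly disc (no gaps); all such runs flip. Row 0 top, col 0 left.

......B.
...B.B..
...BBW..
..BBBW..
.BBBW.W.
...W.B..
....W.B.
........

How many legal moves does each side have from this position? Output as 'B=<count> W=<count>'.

-- B to move --
(1,4): no bracket -> illegal
(1,6): flips 1 -> legal
(2,6): flips 1 -> legal
(3,6): flips 1 -> legal
(3,7): flips 1 -> legal
(4,5): flips 3 -> legal
(4,7): no bracket -> illegal
(5,2): no bracket -> illegal
(5,4): flips 1 -> legal
(5,6): no bracket -> illegal
(5,7): flips 2 -> legal
(6,2): no bracket -> illegal
(6,3): flips 1 -> legal
(6,5): no bracket -> illegal
(7,3): flips 1 -> legal
(7,4): no bracket -> illegal
(7,5): flips 2 -> legal
B mobility = 10
-- W to move --
(0,2): flips 2 -> legal
(0,3): flips 4 -> legal
(0,4): no bracket -> illegal
(0,5): flips 1 -> legal
(0,7): no bracket -> illegal
(1,2): no bracket -> illegal
(1,4): flips 2 -> legal
(1,6): no bracket -> illegal
(1,7): no bracket -> illegal
(2,1): no bracket -> illegal
(2,2): flips 3 -> legal
(2,6): no bracket -> illegal
(3,0): no bracket -> illegal
(3,1): flips 4 -> legal
(4,0): flips 3 -> legal
(4,5): no bracket -> illegal
(5,0): no bracket -> illegal
(5,1): no bracket -> illegal
(5,2): flips 2 -> legal
(5,4): no bracket -> illegal
(5,6): no bracket -> illegal
(5,7): no bracket -> illegal
(6,5): no bracket -> illegal
(6,7): no bracket -> illegal
(7,5): no bracket -> illegal
(7,6): no bracket -> illegal
(7,7): flips 2 -> legal
W mobility = 9

Answer: B=10 W=9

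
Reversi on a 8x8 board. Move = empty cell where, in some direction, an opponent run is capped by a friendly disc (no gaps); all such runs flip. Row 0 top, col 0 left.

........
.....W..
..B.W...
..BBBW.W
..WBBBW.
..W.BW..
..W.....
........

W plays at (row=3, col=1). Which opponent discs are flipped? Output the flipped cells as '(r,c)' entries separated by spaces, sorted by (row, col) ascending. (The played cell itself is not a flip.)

Answer: (3,2) (3,3) (3,4)

Derivation:
Dir NW: first cell '.' (not opp) -> no flip
Dir N: first cell '.' (not opp) -> no flip
Dir NE: opp run (2,2), next='.' -> no flip
Dir W: first cell '.' (not opp) -> no flip
Dir E: opp run (3,2) (3,3) (3,4) capped by W -> flip
Dir SW: first cell '.' (not opp) -> no flip
Dir S: first cell '.' (not opp) -> no flip
Dir SE: first cell 'W' (not opp) -> no flip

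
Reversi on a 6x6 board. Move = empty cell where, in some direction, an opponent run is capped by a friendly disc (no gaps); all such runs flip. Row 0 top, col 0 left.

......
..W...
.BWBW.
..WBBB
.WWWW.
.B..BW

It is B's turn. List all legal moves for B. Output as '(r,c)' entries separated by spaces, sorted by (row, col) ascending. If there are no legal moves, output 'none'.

Answer: (0,1) (0,3) (1,1) (1,3) (1,4) (1,5) (2,5) (3,1) (5,0) (5,2) (5,3)

Derivation:
(0,1): flips 1 -> legal
(0,2): no bracket -> illegal
(0,3): flips 1 -> legal
(1,1): flips 1 -> legal
(1,3): flips 1 -> legal
(1,4): flips 1 -> legal
(1,5): flips 1 -> legal
(2,5): flips 1 -> legal
(3,0): no bracket -> illegal
(3,1): flips 2 -> legal
(4,0): no bracket -> illegal
(4,5): no bracket -> illegal
(5,0): flips 2 -> legal
(5,2): flips 1 -> legal
(5,3): flips 2 -> legal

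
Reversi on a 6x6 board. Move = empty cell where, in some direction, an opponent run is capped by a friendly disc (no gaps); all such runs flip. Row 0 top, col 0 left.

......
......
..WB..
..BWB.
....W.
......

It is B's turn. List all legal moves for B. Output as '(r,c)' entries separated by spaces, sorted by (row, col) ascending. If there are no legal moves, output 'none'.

(1,1): no bracket -> illegal
(1,2): flips 1 -> legal
(1,3): no bracket -> illegal
(2,1): flips 1 -> legal
(2,4): no bracket -> illegal
(3,1): no bracket -> illegal
(3,5): no bracket -> illegal
(4,2): no bracket -> illegal
(4,3): flips 1 -> legal
(4,5): no bracket -> illegal
(5,3): no bracket -> illegal
(5,4): flips 1 -> legal
(5,5): no bracket -> illegal

Answer: (1,2) (2,1) (4,3) (5,4)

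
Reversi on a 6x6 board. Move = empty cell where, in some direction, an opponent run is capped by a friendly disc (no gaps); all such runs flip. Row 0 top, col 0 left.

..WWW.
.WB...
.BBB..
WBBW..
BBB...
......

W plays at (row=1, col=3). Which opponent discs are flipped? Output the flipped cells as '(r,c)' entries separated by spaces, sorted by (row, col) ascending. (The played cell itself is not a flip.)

Dir NW: first cell 'W' (not opp) -> no flip
Dir N: first cell 'W' (not opp) -> no flip
Dir NE: first cell 'W' (not opp) -> no flip
Dir W: opp run (1,2) capped by W -> flip
Dir E: first cell '.' (not opp) -> no flip
Dir SW: opp run (2,2) (3,1) (4,0), next=edge -> no flip
Dir S: opp run (2,3) capped by W -> flip
Dir SE: first cell '.' (not opp) -> no flip

Answer: (1,2) (2,3)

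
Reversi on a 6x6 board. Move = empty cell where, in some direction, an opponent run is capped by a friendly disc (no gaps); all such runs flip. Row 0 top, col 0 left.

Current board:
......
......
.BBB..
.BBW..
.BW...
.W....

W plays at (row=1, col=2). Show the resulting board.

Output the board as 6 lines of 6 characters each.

Place W at (1,2); scan 8 dirs for brackets.
Dir NW: first cell '.' (not opp) -> no flip
Dir N: first cell '.' (not opp) -> no flip
Dir NE: first cell '.' (not opp) -> no flip
Dir W: first cell '.' (not opp) -> no flip
Dir E: first cell '.' (not opp) -> no flip
Dir SW: opp run (2,1), next='.' -> no flip
Dir S: opp run (2,2) (3,2) capped by W -> flip
Dir SE: opp run (2,3), next='.' -> no flip
All flips: (2,2) (3,2)

Answer: ......
..W...
.BWB..
.BWW..
.BW...
.W....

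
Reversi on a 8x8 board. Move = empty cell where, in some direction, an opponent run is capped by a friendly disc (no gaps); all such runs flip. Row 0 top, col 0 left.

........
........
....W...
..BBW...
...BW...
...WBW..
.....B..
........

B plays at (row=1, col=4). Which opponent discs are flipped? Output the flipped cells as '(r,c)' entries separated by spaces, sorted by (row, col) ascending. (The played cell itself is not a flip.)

Answer: (2,4) (3,4) (4,4)

Derivation:
Dir NW: first cell '.' (not opp) -> no flip
Dir N: first cell '.' (not opp) -> no flip
Dir NE: first cell '.' (not opp) -> no flip
Dir W: first cell '.' (not opp) -> no flip
Dir E: first cell '.' (not opp) -> no flip
Dir SW: first cell '.' (not opp) -> no flip
Dir S: opp run (2,4) (3,4) (4,4) capped by B -> flip
Dir SE: first cell '.' (not opp) -> no flip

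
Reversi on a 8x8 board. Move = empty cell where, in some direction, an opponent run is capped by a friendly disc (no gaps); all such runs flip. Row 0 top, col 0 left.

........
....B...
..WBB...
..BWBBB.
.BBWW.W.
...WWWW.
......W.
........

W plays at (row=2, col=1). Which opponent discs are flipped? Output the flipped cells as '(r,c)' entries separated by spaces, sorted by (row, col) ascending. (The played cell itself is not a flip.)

Answer: (3,2)

Derivation:
Dir NW: first cell '.' (not opp) -> no flip
Dir N: first cell '.' (not opp) -> no flip
Dir NE: first cell '.' (not opp) -> no flip
Dir W: first cell '.' (not opp) -> no flip
Dir E: first cell 'W' (not opp) -> no flip
Dir SW: first cell '.' (not opp) -> no flip
Dir S: first cell '.' (not opp) -> no flip
Dir SE: opp run (3,2) capped by W -> flip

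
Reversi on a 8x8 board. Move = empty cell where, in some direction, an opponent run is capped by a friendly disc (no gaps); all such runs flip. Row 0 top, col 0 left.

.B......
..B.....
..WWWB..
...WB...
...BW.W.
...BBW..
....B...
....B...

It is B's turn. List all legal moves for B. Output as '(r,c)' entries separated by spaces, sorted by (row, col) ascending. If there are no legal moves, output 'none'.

(1,1): no bracket -> illegal
(1,3): flips 2 -> legal
(1,4): flips 1 -> legal
(1,5): no bracket -> illegal
(2,1): flips 3 -> legal
(3,1): no bracket -> illegal
(3,2): flips 2 -> legal
(3,5): flips 1 -> legal
(3,6): no bracket -> illegal
(3,7): flips 2 -> legal
(4,2): no bracket -> illegal
(4,5): flips 1 -> legal
(4,7): no bracket -> illegal
(5,6): flips 1 -> legal
(5,7): no bracket -> illegal
(6,5): no bracket -> illegal
(6,6): no bracket -> illegal

Answer: (1,3) (1,4) (2,1) (3,2) (3,5) (3,7) (4,5) (5,6)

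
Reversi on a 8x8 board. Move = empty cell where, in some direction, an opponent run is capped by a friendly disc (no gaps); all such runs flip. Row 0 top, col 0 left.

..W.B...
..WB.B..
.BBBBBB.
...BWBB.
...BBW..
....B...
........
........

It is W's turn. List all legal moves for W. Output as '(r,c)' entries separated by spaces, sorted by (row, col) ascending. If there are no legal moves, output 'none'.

Answer: (0,5) (1,4) (1,6) (2,7) (3,0) (3,2) (3,7) (4,2) (4,6) (5,2) (6,3) (6,4)

Derivation:
(0,3): no bracket -> illegal
(0,5): flips 3 -> legal
(0,6): no bracket -> illegal
(1,0): no bracket -> illegal
(1,1): no bracket -> illegal
(1,4): flips 2 -> legal
(1,6): flips 1 -> legal
(1,7): no bracket -> illegal
(2,0): no bracket -> illegal
(2,7): flips 1 -> legal
(3,0): flips 1 -> legal
(3,1): no bracket -> illegal
(3,2): flips 2 -> legal
(3,7): flips 2 -> legal
(4,2): flips 2 -> legal
(4,6): flips 3 -> legal
(4,7): no bracket -> illegal
(5,2): flips 1 -> legal
(5,3): no bracket -> illegal
(5,5): no bracket -> illegal
(6,3): flips 1 -> legal
(6,4): flips 2 -> legal
(6,5): no bracket -> illegal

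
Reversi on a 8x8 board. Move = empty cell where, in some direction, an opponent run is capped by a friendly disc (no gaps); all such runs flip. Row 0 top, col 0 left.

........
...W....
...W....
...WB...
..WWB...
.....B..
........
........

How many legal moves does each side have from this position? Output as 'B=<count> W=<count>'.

Answer: B=5 W=4

Derivation:
-- B to move --
(0,2): no bracket -> illegal
(0,3): no bracket -> illegal
(0,4): no bracket -> illegal
(1,2): flips 1 -> legal
(1,4): no bracket -> illegal
(2,2): flips 1 -> legal
(2,4): no bracket -> illegal
(3,1): no bracket -> illegal
(3,2): flips 1 -> legal
(4,1): flips 2 -> legal
(5,1): no bracket -> illegal
(5,2): flips 1 -> legal
(5,3): no bracket -> illegal
(5,4): no bracket -> illegal
B mobility = 5
-- W to move --
(2,4): no bracket -> illegal
(2,5): flips 1 -> legal
(3,5): flips 1 -> legal
(4,5): flips 2 -> legal
(4,6): no bracket -> illegal
(5,3): no bracket -> illegal
(5,4): no bracket -> illegal
(5,6): no bracket -> illegal
(6,4): no bracket -> illegal
(6,5): no bracket -> illegal
(6,6): flips 2 -> legal
W mobility = 4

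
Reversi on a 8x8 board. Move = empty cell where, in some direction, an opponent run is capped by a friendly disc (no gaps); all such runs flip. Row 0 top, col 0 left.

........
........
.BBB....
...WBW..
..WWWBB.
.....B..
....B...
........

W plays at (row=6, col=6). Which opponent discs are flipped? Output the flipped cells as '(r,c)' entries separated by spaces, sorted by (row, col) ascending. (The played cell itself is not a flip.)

Dir NW: opp run (5,5) capped by W -> flip
Dir N: first cell '.' (not opp) -> no flip
Dir NE: first cell '.' (not opp) -> no flip
Dir W: first cell '.' (not opp) -> no flip
Dir E: first cell '.' (not opp) -> no flip
Dir SW: first cell '.' (not opp) -> no flip
Dir S: first cell '.' (not opp) -> no flip
Dir SE: first cell '.' (not opp) -> no flip

Answer: (5,5)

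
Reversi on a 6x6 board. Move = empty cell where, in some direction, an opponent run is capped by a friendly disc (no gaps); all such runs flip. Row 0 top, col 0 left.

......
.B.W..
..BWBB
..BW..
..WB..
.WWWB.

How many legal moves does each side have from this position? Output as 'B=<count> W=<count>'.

Answer: B=8 W=10

Derivation:
-- B to move --
(0,2): flips 1 -> legal
(0,3): flips 3 -> legal
(0,4): flips 1 -> legal
(1,2): no bracket -> illegal
(1,4): flips 1 -> legal
(3,1): no bracket -> illegal
(3,4): flips 1 -> legal
(4,0): no bracket -> illegal
(4,1): flips 1 -> legal
(4,4): flips 1 -> legal
(5,0): flips 3 -> legal
B mobility = 8
-- W to move --
(0,0): flips 2 -> legal
(0,1): no bracket -> illegal
(0,2): no bracket -> illegal
(1,0): no bracket -> illegal
(1,2): flips 2 -> legal
(1,4): no bracket -> illegal
(1,5): flips 1 -> legal
(2,0): no bracket -> illegal
(2,1): flips 1 -> legal
(3,1): flips 2 -> legal
(3,4): flips 1 -> legal
(3,5): flips 1 -> legal
(4,1): flips 1 -> legal
(4,4): flips 1 -> legal
(4,5): no bracket -> illegal
(5,5): flips 1 -> legal
W mobility = 10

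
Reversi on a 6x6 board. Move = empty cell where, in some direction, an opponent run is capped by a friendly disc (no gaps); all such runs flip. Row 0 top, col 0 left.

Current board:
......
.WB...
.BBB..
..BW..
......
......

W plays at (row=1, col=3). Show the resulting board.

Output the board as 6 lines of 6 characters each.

Place W at (1,3); scan 8 dirs for brackets.
Dir NW: first cell '.' (not opp) -> no flip
Dir N: first cell '.' (not opp) -> no flip
Dir NE: first cell '.' (not opp) -> no flip
Dir W: opp run (1,2) capped by W -> flip
Dir E: first cell '.' (not opp) -> no flip
Dir SW: opp run (2,2), next='.' -> no flip
Dir S: opp run (2,3) capped by W -> flip
Dir SE: first cell '.' (not opp) -> no flip
All flips: (1,2) (2,3)

Answer: ......
.WWW..
.BBW..
..BW..
......
......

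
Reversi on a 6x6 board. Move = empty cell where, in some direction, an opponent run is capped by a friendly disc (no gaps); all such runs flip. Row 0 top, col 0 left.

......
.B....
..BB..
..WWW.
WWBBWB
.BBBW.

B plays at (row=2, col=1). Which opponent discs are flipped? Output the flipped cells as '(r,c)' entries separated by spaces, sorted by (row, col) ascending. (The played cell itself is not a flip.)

Dir NW: first cell '.' (not opp) -> no flip
Dir N: first cell 'B' (not opp) -> no flip
Dir NE: first cell '.' (not opp) -> no flip
Dir W: first cell '.' (not opp) -> no flip
Dir E: first cell 'B' (not opp) -> no flip
Dir SW: first cell '.' (not opp) -> no flip
Dir S: first cell '.' (not opp) -> no flip
Dir SE: opp run (3,2) capped by B -> flip

Answer: (3,2)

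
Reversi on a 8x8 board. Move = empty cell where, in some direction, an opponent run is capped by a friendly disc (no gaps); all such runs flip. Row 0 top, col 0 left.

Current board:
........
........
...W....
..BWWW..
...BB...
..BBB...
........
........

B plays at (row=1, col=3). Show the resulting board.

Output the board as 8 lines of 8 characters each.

Answer: ........
...B....
...B....
..BBWW..
...BB...
..BBB...
........
........

Derivation:
Place B at (1,3); scan 8 dirs for brackets.
Dir NW: first cell '.' (not opp) -> no flip
Dir N: first cell '.' (not opp) -> no flip
Dir NE: first cell '.' (not opp) -> no flip
Dir W: first cell '.' (not opp) -> no flip
Dir E: first cell '.' (not opp) -> no flip
Dir SW: first cell '.' (not opp) -> no flip
Dir S: opp run (2,3) (3,3) capped by B -> flip
Dir SE: first cell '.' (not opp) -> no flip
All flips: (2,3) (3,3)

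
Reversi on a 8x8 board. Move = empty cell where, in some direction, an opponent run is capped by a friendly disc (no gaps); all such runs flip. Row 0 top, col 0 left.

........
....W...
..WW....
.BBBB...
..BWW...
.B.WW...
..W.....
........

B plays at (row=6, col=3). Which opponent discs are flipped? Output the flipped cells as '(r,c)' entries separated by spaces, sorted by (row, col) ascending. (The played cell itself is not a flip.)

Dir NW: first cell '.' (not opp) -> no flip
Dir N: opp run (5,3) (4,3) capped by B -> flip
Dir NE: opp run (5,4), next='.' -> no flip
Dir W: opp run (6,2), next='.' -> no flip
Dir E: first cell '.' (not opp) -> no flip
Dir SW: first cell '.' (not opp) -> no flip
Dir S: first cell '.' (not opp) -> no flip
Dir SE: first cell '.' (not opp) -> no flip

Answer: (4,3) (5,3)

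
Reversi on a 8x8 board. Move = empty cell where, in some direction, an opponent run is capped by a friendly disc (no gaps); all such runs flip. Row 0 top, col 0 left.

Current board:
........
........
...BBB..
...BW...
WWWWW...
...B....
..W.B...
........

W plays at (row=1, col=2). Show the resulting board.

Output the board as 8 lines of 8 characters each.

Place W at (1,2); scan 8 dirs for brackets.
Dir NW: first cell '.' (not opp) -> no flip
Dir N: first cell '.' (not opp) -> no flip
Dir NE: first cell '.' (not opp) -> no flip
Dir W: first cell '.' (not opp) -> no flip
Dir E: first cell '.' (not opp) -> no flip
Dir SW: first cell '.' (not opp) -> no flip
Dir S: first cell '.' (not opp) -> no flip
Dir SE: opp run (2,3) capped by W -> flip
All flips: (2,3)

Answer: ........
..W.....
...WBB..
...BW...
WWWWW...
...B....
..W.B...
........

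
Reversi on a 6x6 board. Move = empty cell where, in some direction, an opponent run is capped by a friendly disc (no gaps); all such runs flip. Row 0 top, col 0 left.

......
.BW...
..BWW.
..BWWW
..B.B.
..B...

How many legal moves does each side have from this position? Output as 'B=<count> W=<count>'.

Answer: B=5 W=9

Derivation:
-- B to move --
(0,1): no bracket -> illegal
(0,2): flips 1 -> legal
(0,3): no bracket -> illegal
(1,3): flips 1 -> legal
(1,4): flips 3 -> legal
(1,5): flips 2 -> legal
(2,1): no bracket -> illegal
(2,5): flips 2 -> legal
(4,3): no bracket -> illegal
(4,5): no bracket -> illegal
B mobility = 5
-- W to move --
(0,0): flips 2 -> legal
(0,1): no bracket -> illegal
(0,2): no bracket -> illegal
(1,0): flips 1 -> legal
(1,3): no bracket -> illegal
(2,0): no bracket -> illegal
(2,1): flips 1 -> legal
(3,1): flips 1 -> legal
(4,1): flips 1 -> legal
(4,3): no bracket -> illegal
(4,5): no bracket -> illegal
(5,1): flips 1 -> legal
(5,3): flips 1 -> legal
(5,4): flips 1 -> legal
(5,5): flips 1 -> legal
W mobility = 9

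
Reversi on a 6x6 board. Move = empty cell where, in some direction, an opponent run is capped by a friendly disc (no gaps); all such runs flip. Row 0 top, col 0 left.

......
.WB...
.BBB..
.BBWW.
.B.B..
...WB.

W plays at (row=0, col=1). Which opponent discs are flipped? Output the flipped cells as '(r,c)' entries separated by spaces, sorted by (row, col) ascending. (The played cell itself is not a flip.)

Answer: (1,2) (2,3)

Derivation:
Dir NW: edge -> no flip
Dir N: edge -> no flip
Dir NE: edge -> no flip
Dir W: first cell '.' (not opp) -> no flip
Dir E: first cell '.' (not opp) -> no flip
Dir SW: first cell '.' (not opp) -> no flip
Dir S: first cell 'W' (not opp) -> no flip
Dir SE: opp run (1,2) (2,3) capped by W -> flip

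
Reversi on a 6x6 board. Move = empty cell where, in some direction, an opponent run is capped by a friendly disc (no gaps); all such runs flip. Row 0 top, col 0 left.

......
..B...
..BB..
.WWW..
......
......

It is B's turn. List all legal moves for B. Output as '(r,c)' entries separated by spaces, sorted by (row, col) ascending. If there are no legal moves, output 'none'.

Answer: (4,0) (4,1) (4,2) (4,3) (4,4)

Derivation:
(2,0): no bracket -> illegal
(2,1): no bracket -> illegal
(2,4): no bracket -> illegal
(3,0): no bracket -> illegal
(3,4): no bracket -> illegal
(4,0): flips 1 -> legal
(4,1): flips 1 -> legal
(4,2): flips 1 -> legal
(4,3): flips 1 -> legal
(4,4): flips 1 -> legal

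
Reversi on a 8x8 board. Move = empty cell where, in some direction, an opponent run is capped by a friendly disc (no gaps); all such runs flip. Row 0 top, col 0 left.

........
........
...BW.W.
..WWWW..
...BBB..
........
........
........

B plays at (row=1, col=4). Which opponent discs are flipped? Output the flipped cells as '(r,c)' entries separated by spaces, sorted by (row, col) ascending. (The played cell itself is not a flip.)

Dir NW: first cell '.' (not opp) -> no flip
Dir N: first cell '.' (not opp) -> no flip
Dir NE: first cell '.' (not opp) -> no flip
Dir W: first cell '.' (not opp) -> no flip
Dir E: first cell '.' (not opp) -> no flip
Dir SW: first cell 'B' (not opp) -> no flip
Dir S: opp run (2,4) (3,4) capped by B -> flip
Dir SE: first cell '.' (not opp) -> no flip

Answer: (2,4) (3,4)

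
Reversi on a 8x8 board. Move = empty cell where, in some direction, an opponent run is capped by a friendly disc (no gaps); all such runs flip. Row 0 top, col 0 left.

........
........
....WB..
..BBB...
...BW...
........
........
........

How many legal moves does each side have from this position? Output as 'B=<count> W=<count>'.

-- B to move --
(1,3): no bracket -> illegal
(1,4): flips 1 -> legal
(1,5): flips 1 -> legal
(2,3): flips 1 -> legal
(3,5): no bracket -> illegal
(4,5): flips 1 -> legal
(5,3): no bracket -> illegal
(5,4): flips 1 -> legal
(5,5): flips 1 -> legal
B mobility = 6
-- W to move --
(1,4): no bracket -> illegal
(1,5): no bracket -> illegal
(1,6): no bracket -> illegal
(2,1): no bracket -> illegal
(2,2): flips 1 -> legal
(2,3): no bracket -> illegal
(2,6): flips 1 -> legal
(3,1): no bracket -> illegal
(3,5): no bracket -> illegal
(3,6): no bracket -> illegal
(4,1): no bracket -> illegal
(4,2): flips 2 -> legal
(4,5): no bracket -> illegal
(5,2): no bracket -> illegal
(5,3): no bracket -> illegal
(5,4): no bracket -> illegal
W mobility = 3

Answer: B=6 W=3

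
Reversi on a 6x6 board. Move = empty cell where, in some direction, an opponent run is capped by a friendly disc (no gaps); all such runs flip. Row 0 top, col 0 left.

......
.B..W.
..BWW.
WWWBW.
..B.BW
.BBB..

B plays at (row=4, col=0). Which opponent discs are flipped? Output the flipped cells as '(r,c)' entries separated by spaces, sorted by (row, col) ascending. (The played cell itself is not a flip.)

Answer: (3,1)

Derivation:
Dir NW: edge -> no flip
Dir N: opp run (3,0), next='.' -> no flip
Dir NE: opp run (3,1) capped by B -> flip
Dir W: edge -> no flip
Dir E: first cell '.' (not opp) -> no flip
Dir SW: edge -> no flip
Dir S: first cell '.' (not opp) -> no flip
Dir SE: first cell 'B' (not opp) -> no flip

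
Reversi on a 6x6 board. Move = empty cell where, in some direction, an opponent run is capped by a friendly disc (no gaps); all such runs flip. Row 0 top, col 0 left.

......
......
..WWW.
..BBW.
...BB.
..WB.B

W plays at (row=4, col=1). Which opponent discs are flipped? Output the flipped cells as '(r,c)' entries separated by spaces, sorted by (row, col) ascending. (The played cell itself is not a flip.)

Dir NW: first cell '.' (not opp) -> no flip
Dir N: first cell '.' (not opp) -> no flip
Dir NE: opp run (3,2) capped by W -> flip
Dir W: first cell '.' (not opp) -> no flip
Dir E: first cell '.' (not opp) -> no flip
Dir SW: first cell '.' (not opp) -> no flip
Dir S: first cell '.' (not opp) -> no flip
Dir SE: first cell 'W' (not opp) -> no flip

Answer: (3,2)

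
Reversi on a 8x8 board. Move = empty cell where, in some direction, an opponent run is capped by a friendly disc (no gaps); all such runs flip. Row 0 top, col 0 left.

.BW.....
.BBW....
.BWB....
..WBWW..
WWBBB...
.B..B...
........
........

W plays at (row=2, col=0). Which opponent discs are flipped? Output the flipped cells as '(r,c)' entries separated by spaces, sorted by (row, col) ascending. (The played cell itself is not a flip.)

Dir NW: edge -> no flip
Dir N: first cell '.' (not opp) -> no flip
Dir NE: opp run (1,1) capped by W -> flip
Dir W: edge -> no flip
Dir E: opp run (2,1) capped by W -> flip
Dir SW: edge -> no flip
Dir S: first cell '.' (not opp) -> no flip
Dir SE: first cell '.' (not opp) -> no flip

Answer: (1,1) (2,1)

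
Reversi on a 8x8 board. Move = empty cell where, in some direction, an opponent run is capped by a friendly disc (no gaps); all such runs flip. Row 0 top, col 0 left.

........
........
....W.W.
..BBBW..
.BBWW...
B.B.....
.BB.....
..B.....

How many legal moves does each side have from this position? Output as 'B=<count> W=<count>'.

Answer: B=7 W=8

Derivation:
-- B to move --
(1,3): no bracket -> illegal
(1,4): flips 1 -> legal
(1,5): flips 1 -> legal
(1,6): no bracket -> illegal
(1,7): no bracket -> illegal
(2,3): no bracket -> illegal
(2,5): no bracket -> illegal
(2,7): no bracket -> illegal
(3,6): flips 1 -> legal
(3,7): no bracket -> illegal
(4,5): flips 2 -> legal
(4,6): no bracket -> illegal
(5,3): flips 1 -> legal
(5,4): flips 2 -> legal
(5,5): flips 1 -> legal
B mobility = 7
-- W to move --
(2,1): flips 1 -> legal
(2,2): flips 1 -> legal
(2,3): flips 1 -> legal
(2,5): flips 1 -> legal
(3,0): no bracket -> illegal
(3,1): flips 3 -> legal
(4,0): flips 2 -> legal
(4,5): no bracket -> illegal
(5,1): flips 2 -> legal
(5,3): no bracket -> illegal
(6,0): no bracket -> illegal
(6,3): no bracket -> illegal
(7,0): flips 2 -> legal
(7,1): no bracket -> illegal
(7,3): no bracket -> illegal
W mobility = 8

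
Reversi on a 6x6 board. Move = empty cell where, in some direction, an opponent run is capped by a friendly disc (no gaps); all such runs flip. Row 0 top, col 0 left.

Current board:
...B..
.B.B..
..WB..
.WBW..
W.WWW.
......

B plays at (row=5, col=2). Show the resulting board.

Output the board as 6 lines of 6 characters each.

Answer: ...B..
.B.B..
..WB..
.WBW..
W.BWW.
..B...

Derivation:
Place B at (5,2); scan 8 dirs for brackets.
Dir NW: first cell '.' (not opp) -> no flip
Dir N: opp run (4,2) capped by B -> flip
Dir NE: opp run (4,3), next='.' -> no flip
Dir W: first cell '.' (not opp) -> no flip
Dir E: first cell '.' (not opp) -> no flip
Dir SW: edge -> no flip
Dir S: edge -> no flip
Dir SE: edge -> no flip
All flips: (4,2)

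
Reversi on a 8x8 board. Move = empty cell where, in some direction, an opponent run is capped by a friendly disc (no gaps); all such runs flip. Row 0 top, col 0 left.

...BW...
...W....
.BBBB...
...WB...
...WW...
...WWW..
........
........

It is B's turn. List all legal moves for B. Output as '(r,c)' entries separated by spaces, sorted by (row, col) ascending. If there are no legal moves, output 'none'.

Answer: (0,2) (0,5) (3,2) (4,2) (5,2) (6,3) (6,4) (6,6)

Derivation:
(0,2): flips 1 -> legal
(0,5): flips 1 -> legal
(1,2): no bracket -> illegal
(1,4): no bracket -> illegal
(1,5): no bracket -> illegal
(3,2): flips 1 -> legal
(3,5): no bracket -> illegal
(4,2): flips 1 -> legal
(4,5): no bracket -> illegal
(4,6): no bracket -> illegal
(5,2): flips 1 -> legal
(5,6): no bracket -> illegal
(6,2): no bracket -> illegal
(6,3): flips 3 -> legal
(6,4): flips 2 -> legal
(6,5): no bracket -> illegal
(6,6): flips 3 -> legal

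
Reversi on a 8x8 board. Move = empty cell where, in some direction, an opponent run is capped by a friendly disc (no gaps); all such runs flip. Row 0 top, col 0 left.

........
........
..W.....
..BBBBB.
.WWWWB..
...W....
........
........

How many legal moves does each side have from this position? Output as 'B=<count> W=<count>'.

Answer: B=10 W=6

Derivation:
-- B to move --
(1,1): flips 1 -> legal
(1,2): flips 1 -> legal
(1,3): no bracket -> illegal
(2,1): no bracket -> illegal
(2,3): no bracket -> illegal
(3,0): no bracket -> illegal
(3,1): no bracket -> illegal
(4,0): flips 4 -> legal
(5,0): flips 1 -> legal
(5,1): flips 1 -> legal
(5,2): flips 2 -> legal
(5,4): flips 2 -> legal
(5,5): flips 1 -> legal
(6,2): flips 2 -> legal
(6,3): flips 2 -> legal
(6,4): no bracket -> illegal
B mobility = 10
-- W to move --
(2,1): flips 1 -> legal
(2,3): flips 2 -> legal
(2,4): flips 2 -> legal
(2,5): flips 1 -> legal
(2,6): flips 1 -> legal
(2,7): no bracket -> illegal
(3,1): no bracket -> illegal
(3,7): no bracket -> illegal
(4,6): flips 1 -> legal
(4,7): no bracket -> illegal
(5,4): no bracket -> illegal
(5,5): no bracket -> illegal
(5,6): no bracket -> illegal
W mobility = 6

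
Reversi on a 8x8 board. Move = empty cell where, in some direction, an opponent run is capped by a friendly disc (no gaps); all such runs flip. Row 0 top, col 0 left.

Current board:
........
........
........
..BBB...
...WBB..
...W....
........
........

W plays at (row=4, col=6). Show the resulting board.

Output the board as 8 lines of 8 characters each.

Answer: ........
........
........
..BBB...
...WWWW.
...W....
........
........

Derivation:
Place W at (4,6); scan 8 dirs for brackets.
Dir NW: first cell '.' (not opp) -> no flip
Dir N: first cell '.' (not opp) -> no flip
Dir NE: first cell '.' (not opp) -> no flip
Dir W: opp run (4,5) (4,4) capped by W -> flip
Dir E: first cell '.' (not opp) -> no flip
Dir SW: first cell '.' (not opp) -> no flip
Dir S: first cell '.' (not opp) -> no flip
Dir SE: first cell '.' (not opp) -> no flip
All flips: (4,4) (4,5)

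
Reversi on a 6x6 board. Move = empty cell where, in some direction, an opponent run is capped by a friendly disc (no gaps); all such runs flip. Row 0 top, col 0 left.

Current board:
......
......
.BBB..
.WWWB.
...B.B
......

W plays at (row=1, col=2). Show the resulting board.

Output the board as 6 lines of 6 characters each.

Answer: ......
..W...
.BWB..
.WWWB.
...B.B
......

Derivation:
Place W at (1,2); scan 8 dirs for brackets.
Dir NW: first cell '.' (not opp) -> no flip
Dir N: first cell '.' (not opp) -> no flip
Dir NE: first cell '.' (not opp) -> no flip
Dir W: first cell '.' (not opp) -> no flip
Dir E: first cell '.' (not opp) -> no flip
Dir SW: opp run (2,1), next='.' -> no flip
Dir S: opp run (2,2) capped by W -> flip
Dir SE: opp run (2,3) (3,4) (4,5), next=edge -> no flip
All flips: (2,2)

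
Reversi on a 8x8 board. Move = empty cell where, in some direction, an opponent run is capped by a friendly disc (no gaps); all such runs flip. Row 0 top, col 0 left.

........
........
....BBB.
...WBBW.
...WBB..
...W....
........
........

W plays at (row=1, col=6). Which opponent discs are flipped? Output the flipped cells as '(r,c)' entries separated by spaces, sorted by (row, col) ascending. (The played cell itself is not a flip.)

Dir NW: first cell '.' (not opp) -> no flip
Dir N: first cell '.' (not opp) -> no flip
Dir NE: first cell '.' (not opp) -> no flip
Dir W: first cell '.' (not opp) -> no flip
Dir E: first cell '.' (not opp) -> no flip
Dir SW: opp run (2,5) (3,4) capped by W -> flip
Dir S: opp run (2,6) capped by W -> flip
Dir SE: first cell '.' (not opp) -> no flip

Answer: (2,5) (2,6) (3,4)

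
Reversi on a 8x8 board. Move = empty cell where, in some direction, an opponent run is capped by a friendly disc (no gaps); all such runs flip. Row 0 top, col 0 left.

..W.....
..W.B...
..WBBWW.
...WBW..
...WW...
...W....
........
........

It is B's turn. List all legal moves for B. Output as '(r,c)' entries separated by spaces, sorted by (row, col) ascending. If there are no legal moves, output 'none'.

(0,1): flips 1 -> legal
(0,3): no bracket -> illegal
(1,1): no bracket -> illegal
(1,3): no bracket -> illegal
(1,5): no bracket -> illegal
(1,6): flips 1 -> legal
(1,7): no bracket -> illegal
(2,1): flips 1 -> legal
(2,7): flips 2 -> legal
(3,1): no bracket -> illegal
(3,2): flips 1 -> legal
(3,6): flips 2 -> legal
(3,7): no bracket -> illegal
(4,2): flips 1 -> legal
(4,5): no bracket -> illegal
(4,6): flips 1 -> legal
(5,2): flips 1 -> legal
(5,4): flips 1 -> legal
(5,5): no bracket -> illegal
(6,2): no bracket -> illegal
(6,3): flips 3 -> legal
(6,4): no bracket -> illegal

Answer: (0,1) (1,6) (2,1) (2,7) (3,2) (3,6) (4,2) (4,6) (5,2) (5,4) (6,3)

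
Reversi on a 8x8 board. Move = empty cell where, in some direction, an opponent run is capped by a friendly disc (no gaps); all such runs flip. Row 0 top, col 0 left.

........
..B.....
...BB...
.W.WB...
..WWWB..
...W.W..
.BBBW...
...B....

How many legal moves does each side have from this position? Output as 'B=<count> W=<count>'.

Answer: B=8 W=8

Derivation:
-- B to move --
(2,0): no bracket -> illegal
(2,1): no bracket -> illegal
(2,2): no bracket -> illegal
(3,0): no bracket -> illegal
(3,2): flips 1 -> legal
(3,5): flips 2 -> legal
(4,0): no bracket -> illegal
(4,1): flips 3 -> legal
(4,6): flips 2 -> legal
(5,1): flips 2 -> legal
(5,2): flips 1 -> legal
(5,4): flips 1 -> legal
(5,6): no bracket -> illegal
(6,5): flips 2 -> legal
(6,6): no bracket -> illegal
(7,4): no bracket -> illegal
(7,5): no bracket -> illegal
B mobility = 8
-- W to move --
(0,1): no bracket -> illegal
(0,2): no bracket -> illegal
(0,3): no bracket -> illegal
(1,1): no bracket -> illegal
(1,3): flips 1 -> legal
(1,4): flips 2 -> legal
(1,5): flips 1 -> legal
(2,1): no bracket -> illegal
(2,2): no bracket -> illegal
(2,5): flips 1 -> legal
(3,2): no bracket -> illegal
(3,5): flips 2 -> legal
(3,6): no bracket -> illegal
(4,6): flips 1 -> legal
(5,0): no bracket -> illegal
(5,1): no bracket -> illegal
(5,2): no bracket -> illegal
(5,4): no bracket -> illegal
(5,6): no bracket -> illegal
(6,0): flips 3 -> legal
(7,0): no bracket -> illegal
(7,1): flips 1 -> legal
(7,2): no bracket -> illegal
(7,4): no bracket -> illegal
W mobility = 8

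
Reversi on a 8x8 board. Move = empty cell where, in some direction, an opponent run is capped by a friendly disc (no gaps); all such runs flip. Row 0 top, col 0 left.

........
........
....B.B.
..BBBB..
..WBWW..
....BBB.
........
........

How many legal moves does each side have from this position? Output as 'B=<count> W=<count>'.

Answer: B=6 W=11

Derivation:
-- B to move --
(3,1): no bracket -> illegal
(3,6): flips 1 -> legal
(4,1): flips 1 -> legal
(4,6): flips 2 -> legal
(5,1): flips 1 -> legal
(5,2): flips 1 -> legal
(5,3): flips 1 -> legal
B mobility = 6
-- W to move --
(1,3): no bracket -> illegal
(1,4): flips 2 -> legal
(1,5): flips 2 -> legal
(1,6): no bracket -> illegal
(1,7): flips 2 -> legal
(2,1): no bracket -> illegal
(2,2): flips 2 -> legal
(2,3): flips 1 -> legal
(2,5): flips 1 -> legal
(2,7): no bracket -> illegal
(3,1): no bracket -> illegal
(3,6): no bracket -> illegal
(3,7): no bracket -> illegal
(4,1): no bracket -> illegal
(4,6): no bracket -> illegal
(4,7): no bracket -> illegal
(5,2): no bracket -> illegal
(5,3): no bracket -> illegal
(5,7): no bracket -> illegal
(6,3): flips 1 -> legal
(6,4): flips 1 -> legal
(6,5): flips 1 -> legal
(6,6): flips 1 -> legal
(6,7): flips 1 -> legal
W mobility = 11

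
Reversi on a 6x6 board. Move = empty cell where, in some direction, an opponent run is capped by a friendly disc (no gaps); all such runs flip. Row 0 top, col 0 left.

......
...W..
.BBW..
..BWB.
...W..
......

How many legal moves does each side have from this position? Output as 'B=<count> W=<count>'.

-- B to move --
(0,2): no bracket -> illegal
(0,3): no bracket -> illegal
(0,4): flips 1 -> legal
(1,2): flips 1 -> legal
(1,4): flips 1 -> legal
(2,4): flips 1 -> legal
(4,2): no bracket -> illegal
(4,4): flips 1 -> legal
(5,2): flips 1 -> legal
(5,3): no bracket -> illegal
(5,4): flips 1 -> legal
B mobility = 7
-- W to move --
(1,0): flips 2 -> legal
(1,1): flips 1 -> legal
(1,2): no bracket -> illegal
(2,0): flips 2 -> legal
(2,4): no bracket -> illegal
(2,5): flips 1 -> legal
(3,0): no bracket -> illegal
(3,1): flips 2 -> legal
(3,5): flips 1 -> legal
(4,1): flips 1 -> legal
(4,2): no bracket -> illegal
(4,4): no bracket -> illegal
(4,5): flips 1 -> legal
W mobility = 8

Answer: B=7 W=8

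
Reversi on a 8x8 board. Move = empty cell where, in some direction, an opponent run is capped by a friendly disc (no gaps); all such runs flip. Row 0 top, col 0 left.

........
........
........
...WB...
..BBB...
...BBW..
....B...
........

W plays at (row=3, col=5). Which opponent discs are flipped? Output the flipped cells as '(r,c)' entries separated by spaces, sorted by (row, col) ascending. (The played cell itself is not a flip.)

Answer: (3,4)

Derivation:
Dir NW: first cell '.' (not opp) -> no flip
Dir N: first cell '.' (not opp) -> no flip
Dir NE: first cell '.' (not opp) -> no flip
Dir W: opp run (3,4) capped by W -> flip
Dir E: first cell '.' (not opp) -> no flip
Dir SW: opp run (4,4) (5,3), next='.' -> no flip
Dir S: first cell '.' (not opp) -> no flip
Dir SE: first cell '.' (not opp) -> no flip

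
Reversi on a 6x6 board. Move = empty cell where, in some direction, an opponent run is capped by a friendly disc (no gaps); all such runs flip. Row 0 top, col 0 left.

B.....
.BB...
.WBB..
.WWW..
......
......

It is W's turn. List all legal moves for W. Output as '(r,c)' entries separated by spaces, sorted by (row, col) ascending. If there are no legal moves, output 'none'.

(0,1): flips 1 -> legal
(0,2): flips 2 -> legal
(0,3): flips 1 -> legal
(1,0): no bracket -> illegal
(1,3): flips 2 -> legal
(1,4): flips 1 -> legal
(2,0): no bracket -> illegal
(2,4): flips 2 -> legal
(3,4): no bracket -> illegal

Answer: (0,1) (0,2) (0,3) (1,3) (1,4) (2,4)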